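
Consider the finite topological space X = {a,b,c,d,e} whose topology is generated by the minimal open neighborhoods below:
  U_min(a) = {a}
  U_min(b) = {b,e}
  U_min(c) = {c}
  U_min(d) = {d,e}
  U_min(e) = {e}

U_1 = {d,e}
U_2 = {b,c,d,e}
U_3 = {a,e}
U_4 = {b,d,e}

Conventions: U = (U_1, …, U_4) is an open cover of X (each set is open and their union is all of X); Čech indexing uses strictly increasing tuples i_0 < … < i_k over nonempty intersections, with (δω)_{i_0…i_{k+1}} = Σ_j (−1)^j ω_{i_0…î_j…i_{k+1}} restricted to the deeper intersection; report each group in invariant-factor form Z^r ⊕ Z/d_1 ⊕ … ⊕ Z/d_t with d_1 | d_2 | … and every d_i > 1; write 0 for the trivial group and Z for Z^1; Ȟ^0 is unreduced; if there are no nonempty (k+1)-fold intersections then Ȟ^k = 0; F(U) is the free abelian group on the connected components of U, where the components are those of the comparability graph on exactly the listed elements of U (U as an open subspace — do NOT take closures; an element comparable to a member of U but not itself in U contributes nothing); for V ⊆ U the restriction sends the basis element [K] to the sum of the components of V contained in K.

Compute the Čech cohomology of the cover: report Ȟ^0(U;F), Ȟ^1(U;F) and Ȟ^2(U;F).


cover nerve:
  U12={d,e} U13={e} U14={d,e} U23={e} U24={b,d,e} U34={e}
  U123={e} U124={d,e} U134={e} U234={e}
  U1234={e}
components per intersection:
  U1: {d,e}
  U2: {b,d,e} {c}
  U3: {a} {e}
  U4: {b,d,e}
  U12: {d,e}
  U13: {e}
  U14: {d,e}
  U23: {e}
  U24: {b,d,e}
  U34: {e}
  U123: {e}
  U124: {d,e}
  U134: {e}
  U234: {e}
  U1234: {e}
C dims 6,6,4,1; δ0: rk 3, SNF 1^3; δ1: rk 3, SNF 1^3; δ2: rk 1, SNF 1^1
Ȟ^0: (6−3)−0=3 ⇒ Z^3
Ȟ^1: (6−3)−3=0 ⇒ 0
Ȟ^2: (4−1)−3=0 ⇒ 0

Ȟ^0 ≅ Z^3,  Ȟ^1 ≅ 0,  Ȟ^2 ≅ 0


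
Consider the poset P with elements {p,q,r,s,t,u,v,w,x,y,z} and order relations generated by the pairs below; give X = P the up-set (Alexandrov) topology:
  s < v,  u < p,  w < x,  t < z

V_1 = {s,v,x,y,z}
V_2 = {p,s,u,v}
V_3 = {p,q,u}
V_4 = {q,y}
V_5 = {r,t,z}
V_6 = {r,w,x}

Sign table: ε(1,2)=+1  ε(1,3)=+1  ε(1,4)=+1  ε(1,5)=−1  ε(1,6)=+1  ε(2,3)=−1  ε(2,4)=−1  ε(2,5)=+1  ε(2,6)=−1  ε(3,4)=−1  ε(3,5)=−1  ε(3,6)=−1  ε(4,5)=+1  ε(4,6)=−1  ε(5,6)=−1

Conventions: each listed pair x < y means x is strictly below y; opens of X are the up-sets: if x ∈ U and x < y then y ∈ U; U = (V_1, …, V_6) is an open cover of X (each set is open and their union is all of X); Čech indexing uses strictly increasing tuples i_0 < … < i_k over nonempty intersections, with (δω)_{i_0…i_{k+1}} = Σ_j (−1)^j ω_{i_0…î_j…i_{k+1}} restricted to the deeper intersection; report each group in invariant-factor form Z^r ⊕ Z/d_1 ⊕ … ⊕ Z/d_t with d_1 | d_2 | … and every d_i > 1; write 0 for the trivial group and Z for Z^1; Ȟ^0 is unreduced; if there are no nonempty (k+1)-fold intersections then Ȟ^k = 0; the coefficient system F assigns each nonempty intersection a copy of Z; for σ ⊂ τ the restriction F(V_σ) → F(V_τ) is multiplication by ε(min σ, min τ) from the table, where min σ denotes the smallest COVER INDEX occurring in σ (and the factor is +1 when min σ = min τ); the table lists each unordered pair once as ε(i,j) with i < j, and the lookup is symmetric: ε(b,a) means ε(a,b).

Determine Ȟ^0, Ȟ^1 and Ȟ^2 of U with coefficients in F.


intersection data:
  V12={s,v} V14={y} V15={z} V16={x} V23={p,u} V34={q} V56={r}
C dims 6,7; δ0: rk 5, SNF 1^5
Ȟ^0 = (6 − 5) − 0 = 1, so Ȟ^0 ≅ Z
Ȟ^1 = (7 − 0) − 5 = 2, so Ȟ^1 ≅ Z^2
Ȟ^2 = (0 − 0) − 0 = 0, so Ȟ^2 ≅ 0

Ȟ^0(U;F) ≅ Z, Ȟ^1(U;F) ≅ Z^2 and Ȟ^2(U;F) ≅ 0


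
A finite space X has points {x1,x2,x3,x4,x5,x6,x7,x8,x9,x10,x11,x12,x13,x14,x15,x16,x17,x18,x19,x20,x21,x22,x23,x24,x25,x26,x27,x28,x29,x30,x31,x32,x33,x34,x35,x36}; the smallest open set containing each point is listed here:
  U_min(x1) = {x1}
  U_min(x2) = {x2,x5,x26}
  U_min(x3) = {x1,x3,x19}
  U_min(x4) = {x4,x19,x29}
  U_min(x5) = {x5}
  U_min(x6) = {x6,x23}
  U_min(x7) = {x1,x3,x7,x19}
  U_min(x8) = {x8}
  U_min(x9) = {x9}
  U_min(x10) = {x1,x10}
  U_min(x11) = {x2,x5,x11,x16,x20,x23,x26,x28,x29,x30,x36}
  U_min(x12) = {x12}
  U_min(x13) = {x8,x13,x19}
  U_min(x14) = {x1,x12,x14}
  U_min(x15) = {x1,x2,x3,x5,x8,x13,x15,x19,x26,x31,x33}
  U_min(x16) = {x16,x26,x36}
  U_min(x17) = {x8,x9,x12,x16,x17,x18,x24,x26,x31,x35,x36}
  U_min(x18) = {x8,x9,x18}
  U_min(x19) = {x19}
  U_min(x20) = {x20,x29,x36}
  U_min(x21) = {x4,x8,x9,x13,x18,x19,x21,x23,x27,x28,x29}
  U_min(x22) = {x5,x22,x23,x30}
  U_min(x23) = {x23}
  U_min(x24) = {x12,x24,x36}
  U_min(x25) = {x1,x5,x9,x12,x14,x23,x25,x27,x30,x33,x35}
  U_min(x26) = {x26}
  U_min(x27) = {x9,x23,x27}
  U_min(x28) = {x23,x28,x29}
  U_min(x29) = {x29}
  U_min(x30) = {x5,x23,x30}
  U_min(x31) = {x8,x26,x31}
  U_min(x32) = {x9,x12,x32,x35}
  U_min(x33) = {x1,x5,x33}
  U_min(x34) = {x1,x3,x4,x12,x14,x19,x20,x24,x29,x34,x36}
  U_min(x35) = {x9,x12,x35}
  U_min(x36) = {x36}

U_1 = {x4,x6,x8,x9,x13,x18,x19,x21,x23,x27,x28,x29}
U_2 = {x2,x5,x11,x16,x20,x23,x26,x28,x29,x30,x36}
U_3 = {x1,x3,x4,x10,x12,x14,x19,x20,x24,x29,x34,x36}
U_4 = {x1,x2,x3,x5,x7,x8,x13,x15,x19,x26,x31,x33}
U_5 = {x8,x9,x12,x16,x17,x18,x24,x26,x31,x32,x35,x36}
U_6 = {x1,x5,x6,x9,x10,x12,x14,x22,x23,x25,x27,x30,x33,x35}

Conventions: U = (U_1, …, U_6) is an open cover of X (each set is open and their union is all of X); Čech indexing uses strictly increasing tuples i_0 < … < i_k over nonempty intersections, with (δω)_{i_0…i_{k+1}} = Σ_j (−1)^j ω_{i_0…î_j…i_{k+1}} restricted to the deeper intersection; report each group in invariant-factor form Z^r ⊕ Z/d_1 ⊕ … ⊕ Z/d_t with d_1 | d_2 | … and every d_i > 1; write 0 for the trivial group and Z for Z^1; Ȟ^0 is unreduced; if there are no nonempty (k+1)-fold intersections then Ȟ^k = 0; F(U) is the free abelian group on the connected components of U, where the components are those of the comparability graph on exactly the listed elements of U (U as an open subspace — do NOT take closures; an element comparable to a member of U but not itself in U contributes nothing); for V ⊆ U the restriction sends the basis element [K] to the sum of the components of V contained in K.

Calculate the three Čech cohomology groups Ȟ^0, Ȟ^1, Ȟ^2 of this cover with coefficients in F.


Ȟ^0 ≅ Z; Ȟ^1 ≅ 0; Ȟ^2 ≅ Z/2

intersection data:
  U12={x23,x28,x29} U13={x4,x19,x29} U14={x8,x13,x19} U15={x8,x9,x18} U16={x6,x9,x23,x27} U23={x20,x29,x36} U24={x2,x5,x26} U25={x16,x26,x36} U26={x5,x23,x30} U34={x1,x3,x19} U35={x12,x24,x36} U36={x1,x10,x12,x14} U45={x8,x26,x31} U46={x1,x5,x33} U56={x9,x12,x35}
  U123={x29} U126={x23} U134={x19} U145={x8} U156={x9} U235={x36} U245={x26} U246={x5} U346={x1} U356={x12}
components per intersection:
  U1: {x4,x6,x8,x9,x13,x18,x19,x21,x23,x27,x28,x29}
  U2: {x2,x5,x11,x16,x20,x23,x26,x28,x29,x30,x36}
  U3: {x1,x3,x4,x10,x12,x14,x19,x20,x24,x29,x34,x36}
  U4: {x1,x2,x3,x5,x7,x8,x13,x15,x19,x26,x31,x33}
  U5: {x8,x9,x12,x16,x17,x18,x24,x26,x31,x32,x35,x36}
  U6: {x1,x5,x6,x9,x10,x12,x14,x22,x23,x25,x27,x30,x33,x35}
  U12: {x23,x28,x29}
  U13: {x4,x19,x29}
  U14: {x8,x13,x19}
  U15: {x8,x9,x18}
  U16: {x6,x9,x23,x27}
  U23: {x20,x29,x36}
  U24: {x2,x5,x26}
  U25: {x16,x26,x36}
  U26: {x5,x23,x30}
  U34: {x1,x3,x19}
  U35: {x12,x24,x36}
  U36: {x1,x10,x12,x14}
  U45: {x8,x26,x31}
  U46: {x1,x5,x33}
  U56: {x9,x12,x35}
  U123: {x29}
  U126: {x23}
  U134: {x19}
  U145: {x8}
  U156: {x9}
  U235: {x36}
  U245: {x26}
  U246: {x5}
  U346: {x1}
  U356: {x12}
C dims 6,15,10; δ0: rk 5, SNF 1^5; δ1: rk 10, SNF 1^9·2
Ȟ^0 = (6 − 5) − 0 = 1, so Ȟ^0 ≅ Z
Ȟ^1 = (15 − 10) − 5 = 0, so Ȟ^1 ≅ 0
Ȟ^2 = (10 − 0) − 10 = 0 plus torsion [2], so Ȟ^2 ≅ Z/2


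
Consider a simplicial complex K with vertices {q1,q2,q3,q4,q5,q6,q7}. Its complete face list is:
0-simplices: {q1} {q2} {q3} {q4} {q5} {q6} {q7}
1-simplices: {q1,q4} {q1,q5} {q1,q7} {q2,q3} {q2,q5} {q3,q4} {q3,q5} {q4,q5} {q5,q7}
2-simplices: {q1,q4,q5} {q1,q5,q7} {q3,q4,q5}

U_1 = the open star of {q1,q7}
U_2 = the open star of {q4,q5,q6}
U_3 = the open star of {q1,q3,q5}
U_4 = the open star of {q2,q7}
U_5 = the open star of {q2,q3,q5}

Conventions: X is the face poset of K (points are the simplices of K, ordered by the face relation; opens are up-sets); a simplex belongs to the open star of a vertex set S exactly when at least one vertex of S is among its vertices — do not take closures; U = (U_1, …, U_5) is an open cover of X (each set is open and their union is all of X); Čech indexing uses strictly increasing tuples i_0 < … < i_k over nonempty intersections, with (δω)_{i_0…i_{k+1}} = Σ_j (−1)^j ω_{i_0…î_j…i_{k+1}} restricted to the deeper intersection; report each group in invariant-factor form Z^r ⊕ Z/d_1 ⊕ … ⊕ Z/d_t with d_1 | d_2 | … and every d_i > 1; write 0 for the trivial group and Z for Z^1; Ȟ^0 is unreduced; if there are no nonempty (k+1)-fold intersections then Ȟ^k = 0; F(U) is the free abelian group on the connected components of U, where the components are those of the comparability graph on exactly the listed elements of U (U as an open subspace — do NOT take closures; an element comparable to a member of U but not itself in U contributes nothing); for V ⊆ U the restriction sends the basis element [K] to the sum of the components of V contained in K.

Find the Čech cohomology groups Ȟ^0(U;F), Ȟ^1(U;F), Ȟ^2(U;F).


Ȟ^0 = Z^2, Ȟ^1 = 0 and Ȟ^2 = 0

nerve simplices:
  U1={{q1},{q7},{q1,q4},{q1,q5},{q1,q7},{q5,q7},{q1,q4,q5},{q1,q5,q7}} U2={{q4},{q5},{q6},{q1,q4},{q1,q5},{q2,q5},{q3,q4},{q3,q5},{q4,q5},{q5,q7},{q1,q4,q5},{q1,q5,q7},{q3,q4,q5}} U3={{q1},{q3},{q5},{q1,q4},{q1,q5},{q1,q7},{q2,q3},{q2,q5},{q3,q4},{q3,q5},{q4,q5},{q5,q7},{q1,q4,q5},{q1,q5,q7},{q3,q4,q5}} U4={{q2},{q7},{q1,q7},{q2,q3},{q2,q5},{q5,q7},{q1,q5,q7}} U5={{q2},{q3},{q5},{q1,q5},{q2,q3},{q2,q5},{q3,q4},{q3,q5},{q4,q5},{q5,q7},{q1,q4,q5},{q1,q5,q7},{q3,q4,q5}}
  U12={{q1,q4},{q1,q5},{q5,q7},{q1,q4,q5},{q1,q5,q7}} U13={{q1},{q1,q4},{q1,q5},{q1,q7},{q5,q7},{q1,q4,q5},{q1,q5,q7}} U14={{q7},{q1,q7},{q5,q7},{q1,q5,q7}} U15={{q1,q5},{q5,q7},{q1,q4,q5},{q1,q5,q7}} U23={{q5},{q1,q4},{q1,q5},{q2,q5},{q3,q4},{q3,q5},{q4,q5},{q5,q7},{q1,q4,q5},{q1,q5,q7},{q3,q4,q5}} U24={{q2,q5},{q5,q7},{q1,q5,q7}} U25={{q5},{q1,q5},{q2,q5},{q3,q4},{q3,q5},{q4,q5},{q5,q7},{q1,q4,q5},{q1,q5,q7},{q3,q4,q5}} U34={{q1,q7},{q2,q3},{q2,q5},{q5,q7},{q1,q5,q7}} U35={{q3},{q5},{q1,q5},{q2,q3},{q2,q5},{q3,q4},{q3,q5},{q4,q5},{q5,q7},{q1,q4,q5},{q1,q5,q7},{q3,q4,q5}} U45={{q2},{q2,q3},{q2,q5},{q5,q7},{q1,q5,q7}}
  U123={{q1,q4},{q1,q5},{q5,q7},{q1,q4,q5},{q1,q5,q7}} U124={{q5,q7},{q1,q5,q7}} U125={{q1,q5},{q5,q7},{q1,q4,q5},{q1,q5,q7}} U134={{q1,q7},{q5,q7},{q1,q5,q7}} U135={{q1,q5},{q5,q7},{q1,q4,q5},{q1,q5,q7}} U145={{q5,q7},{q1,q5,q7}} U234={{q2,q5},{q5,q7},{q1,q5,q7}} U235={{q5},{q1,q5},{q2,q5},{q3,q4},{q3,q5},{q4,q5},{q5,q7},{q1,q4,q5},{q1,q5,q7},{q3,q4,q5}} U245={{q2,q5},{q5,q7},{q1,q5,q7}} U345={{q2,q3},{q2,q5},{q5,q7},{q1,q5,q7}}
  U1234={{q5,q7},{q1,q5,q7}} U1235={{q1,q5},{q5,q7},{q1,q4,q5},{q1,q5,q7}} U1245={{q5,q7},{q1,q5,q7}} U1345={{q5,q7},{q1,q5,q7}} U2345={{q2,q5},{q5,q7},{q1,q5,q7}}
  U12345={{q5,q7},{q1,q5,q7}}
components per intersection:
  U1: {{q1},{q7},{q1,q4},{q1,q5},{q1,q7},{q5,q7},{q1,q4,q5},{q1,q5,q7}}
  U2: {{q4},{q5},{q1,q4},{q1,q5},{q2,q5},{q3,q4},{q3,q5},{q4,q5},{q5,q7},{q1,q4,q5},{q1,q5,q7},{q3,q4,q5}} {{q6}}
  U3: {{q1},{q3},{q5},{q1,q4},{q1,q5},{q1,q7},{q2,q3},{q2,q5},{q3,q4},{q3,q5},{q4,q5},{q5,q7},{q1,q4,q5},{q1,q5,q7},{q3,q4,q5}}
  U4: {{q2},{q2,q3},{q2,q5}} {{q7},{q1,q7},{q5,q7},{q1,q5,q7}}
  U5: {{q2},{q3},{q5},{q1,q5},{q2,q3},{q2,q5},{q3,q4},{q3,q5},{q4,q5},{q5,q7},{q1,q4,q5},{q1,q5,q7},{q3,q4,q5}}
  U12: {{q1,q4},{q1,q5},{q5,q7},{q1,q4,q5},{q1,q5,q7}}
  U13: {{q1},{q1,q4},{q1,q5},{q1,q7},{q5,q7},{q1,q4,q5},{q1,q5,q7}}
  U14: {{q7},{q1,q7},{q5,q7},{q1,q5,q7}}
  U15: {{q1,q5},{q5,q7},{q1,q4,q5},{q1,q5,q7}}
  U23: {{q5},{q1,q4},{q1,q5},{q2,q5},{q3,q4},{q3,q5},{q4,q5},{q5,q7},{q1,q4,q5},{q1,q5,q7},{q3,q4,q5}}
  U24: {{q2,q5}} {{q5,q7},{q1,q5,q7}}
  U25: {{q5},{q1,q5},{q2,q5},{q3,q4},{q3,q5},{q4,q5},{q5,q7},{q1,q4,q5},{q1,q5,q7},{q3,q4,q5}}
  U34: {{q1,q7},{q5,q7},{q1,q5,q7}} {{q2,q3}} {{q2,q5}}
  U35: {{q3},{q5},{q1,q5},{q2,q3},{q2,q5},{q3,q4},{q3,q5},{q4,q5},{q5,q7},{q1,q4,q5},{q1,q5,q7},{q3,q4,q5}}
  U45: {{q2},{q2,q3},{q2,q5}} {{q5,q7},{q1,q5,q7}}
  U123: {{q1,q4},{q1,q5},{q5,q7},{q1,q4,q5},{q1,q5,q7}}
  U124: {{q5,q7},{q1,q5,q7}}
  U125: {{q1,q5},{q5,q7},{q1,q4,q5},{q1,q5,q7}}
  U134: {{q1,q7},{q5,q7},{q1,q5,q7}}
  U135: {{q1,q5},{q5,q7},{q1,q4,q5},{q1,q5,q7}}
  U145: {{q5,q7},{q1,q5,q7}}
  U234: {{q2,q5}} {{q5,q7},{q1,q5,q7}}
  U235: {{q5},{q1,q5},{q2,q5},{q3,q4},{q3,q5},{q4,q5},{q5,q7},{q1,q4,q5},{q1,q5,q7},{q3,q4,q5}}
  U245: {{q2,q5}} {{q5,q7},{q1,q5,q7}}
  U345: {{q2,q3}} {{q2,q5}} {{q5,q7},{q1,q5,q7}}
  U1234: {{q5,q7},{q1,q5,q7}}
  U1235: {{q1,q5},{q5,q7},{q1,q4,q5},{q1,q5,q7}}
  U1245: {{q5,q7},{q1,q5,q7}}
  U1345: {{q5,q7},{q1,q5,q7}}
  U2345: {{q2,q5}} {{q5,q7},{q1,q5,q7}}
  U12345: {{q5,q7},{q1,q5,q7}}
C dims 7,14,14,6; δ0: rk 5, SNF 1^5; δ1: rk 9, SNF 1^9; δ2: rk 5, SNF 1^5
degree 0: 7−5−0 = 2 → Ȟ^0 ≅ Z^2
degree 1: 14−9−5 = 0 → Ȟ^1 ≅ 0
degree 2: 14−5−9 = 0 → Ȟ^2 ≅ 0


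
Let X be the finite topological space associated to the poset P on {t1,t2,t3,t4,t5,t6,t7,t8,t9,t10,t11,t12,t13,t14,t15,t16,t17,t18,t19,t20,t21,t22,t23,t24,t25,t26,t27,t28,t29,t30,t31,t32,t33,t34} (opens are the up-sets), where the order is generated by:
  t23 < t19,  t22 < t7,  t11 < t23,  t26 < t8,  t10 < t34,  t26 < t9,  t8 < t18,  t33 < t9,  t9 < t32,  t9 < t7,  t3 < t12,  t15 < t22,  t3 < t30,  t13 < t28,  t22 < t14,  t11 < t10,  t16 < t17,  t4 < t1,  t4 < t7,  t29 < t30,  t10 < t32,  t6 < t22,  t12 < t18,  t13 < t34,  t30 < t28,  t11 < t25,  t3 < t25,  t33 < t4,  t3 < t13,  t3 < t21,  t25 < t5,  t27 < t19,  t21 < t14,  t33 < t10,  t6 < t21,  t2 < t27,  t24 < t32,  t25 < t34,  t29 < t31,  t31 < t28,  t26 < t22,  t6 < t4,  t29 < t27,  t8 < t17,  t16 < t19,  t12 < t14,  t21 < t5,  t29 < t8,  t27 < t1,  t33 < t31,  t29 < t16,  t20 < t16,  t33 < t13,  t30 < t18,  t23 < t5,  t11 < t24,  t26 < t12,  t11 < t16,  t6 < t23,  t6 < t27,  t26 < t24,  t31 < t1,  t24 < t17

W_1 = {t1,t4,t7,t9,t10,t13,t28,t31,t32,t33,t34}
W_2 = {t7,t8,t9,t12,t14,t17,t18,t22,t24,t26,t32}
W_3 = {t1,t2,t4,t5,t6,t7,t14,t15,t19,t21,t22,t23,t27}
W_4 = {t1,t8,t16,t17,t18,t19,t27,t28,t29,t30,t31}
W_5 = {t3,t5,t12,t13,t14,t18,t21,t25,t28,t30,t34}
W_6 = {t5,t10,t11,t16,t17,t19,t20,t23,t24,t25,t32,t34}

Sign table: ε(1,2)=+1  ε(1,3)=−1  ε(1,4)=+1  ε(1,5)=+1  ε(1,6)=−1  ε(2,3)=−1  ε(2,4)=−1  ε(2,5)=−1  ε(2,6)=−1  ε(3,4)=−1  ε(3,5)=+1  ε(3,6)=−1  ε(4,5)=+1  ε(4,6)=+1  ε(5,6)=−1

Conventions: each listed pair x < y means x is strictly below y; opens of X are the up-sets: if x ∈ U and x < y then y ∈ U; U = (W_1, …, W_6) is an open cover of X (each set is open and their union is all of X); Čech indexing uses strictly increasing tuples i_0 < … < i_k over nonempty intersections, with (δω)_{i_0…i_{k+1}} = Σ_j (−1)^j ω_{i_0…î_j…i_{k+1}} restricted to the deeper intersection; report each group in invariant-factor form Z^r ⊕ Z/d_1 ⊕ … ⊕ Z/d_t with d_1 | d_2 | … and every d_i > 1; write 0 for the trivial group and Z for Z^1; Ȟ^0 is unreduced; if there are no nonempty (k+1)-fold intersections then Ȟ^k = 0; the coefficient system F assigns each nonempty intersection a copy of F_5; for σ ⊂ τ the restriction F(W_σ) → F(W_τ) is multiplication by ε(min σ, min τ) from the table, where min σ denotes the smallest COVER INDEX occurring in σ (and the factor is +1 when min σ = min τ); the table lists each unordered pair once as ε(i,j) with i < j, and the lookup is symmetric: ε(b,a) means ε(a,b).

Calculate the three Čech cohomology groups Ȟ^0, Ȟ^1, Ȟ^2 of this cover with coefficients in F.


nerve simplices:
  W12={t7,t9,t32} W13={t1,t4,t7} W14={t1,t28,t31} W15={t13,t28,t34} W16={t10,t32,t34} W23={t7,t14,t22} W24={t8,t17,t18} W25={t12,t14,t18} W26={t17,t24,t32} W34={t1,t19,t27} W35={t5,t14,t21} W36={t5,t19,t23} W45={t18,t28,t30} W46={t16,t17,t19} W56={t5,t25,t34}
  W123={t7} W126={t32} W134={t1} W145={t28} W156={t34} W235={t14} W245={t18} W246={t17} W346={t19} W356={t5}
C dims 6,15,10; δ0: rk_F5 6; δ1: rk_F5 9
degree 0: 6−6−0 = 0 → Ȟ^0 ≅ 0
degree 1: 15−9−6 = 0 → Ȟ^1 ≅ 0
degree 2: 10−0−9 = 1 → Ȟ^2 ≅ Z/5

Ȟ^0 = 0, Ȟ^1 = 0, Ȟ^2 = Z/5


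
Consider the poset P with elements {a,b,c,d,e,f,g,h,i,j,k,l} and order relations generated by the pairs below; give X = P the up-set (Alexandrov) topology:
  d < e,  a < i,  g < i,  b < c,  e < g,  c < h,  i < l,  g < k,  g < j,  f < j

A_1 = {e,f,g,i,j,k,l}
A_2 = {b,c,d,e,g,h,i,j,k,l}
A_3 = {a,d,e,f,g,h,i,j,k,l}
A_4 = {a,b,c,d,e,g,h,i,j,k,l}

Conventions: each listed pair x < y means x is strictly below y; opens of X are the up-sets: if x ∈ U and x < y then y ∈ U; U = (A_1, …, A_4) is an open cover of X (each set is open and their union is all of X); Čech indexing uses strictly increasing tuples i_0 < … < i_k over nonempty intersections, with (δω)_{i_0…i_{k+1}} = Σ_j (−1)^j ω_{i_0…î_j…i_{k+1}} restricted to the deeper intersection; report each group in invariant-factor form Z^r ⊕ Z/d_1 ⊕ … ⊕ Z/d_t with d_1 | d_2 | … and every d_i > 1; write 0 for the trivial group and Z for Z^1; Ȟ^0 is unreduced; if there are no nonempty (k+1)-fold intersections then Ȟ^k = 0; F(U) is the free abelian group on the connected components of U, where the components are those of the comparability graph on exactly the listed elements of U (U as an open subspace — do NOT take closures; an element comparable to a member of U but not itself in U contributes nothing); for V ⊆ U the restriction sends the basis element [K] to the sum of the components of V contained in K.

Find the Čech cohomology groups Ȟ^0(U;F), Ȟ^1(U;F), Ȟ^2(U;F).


Ȟ^0 ≅ Z^2; Ȟ^1 ≅ 0; Ȟ^2 ≅ 0

cover nerve:
  A12={e,g,i,j,k,l} A13={e,f,g,i,j,k,l} A14={e,g,i,j,k,l} A23={d,e,g,h,i,j,k,l} A24={b,c,d,e,g,h,i,j,k,l} A34={a,d,e,g,h,i,j,k,l}
  A123={e,g,i,j,k,l} A124={e,g,i,j,k,l} A134={e,g,i,j,k,l} A234={d,e,g,h,i,j,k,l}
  A1234={e,g,i,j,k,l}
components per intersection:
  A1: {e,f,g,i,j,k,l}
  A2: {b,c,h} {d,e,g,i,j,k,l}
  A3: {a,d,e,f,g,i,j,k,l} {h}
  A4: {a,d,e,g,i,j,k,l} {b,c,h}
  A12: {e,g,i,j,k,l}
  A13: {e,f,g,i,j,k,l}
  A14: {e,g,i,j,k,l}
  A23: {d,e,g,i,j,k,l} {h}
  A24: {b,c,h} {d,e,g,i,j,k,l}
  A34: {a,d,e,g,i,j,k,l} {h}
  A123: {e,g,i,j,k,l}
  A124: {e,g,i,j,k,l}
  A134: {e,g,i,j,k,l}
  A234: {d,e,g,i,j,k,l} {h}
  A1234: {e,g,i,j,k,l}
C dims 7,9,5,1; δ0: rk 5, SNF 1^5; δ1: rk 4, SNF 1^4; δ2: rk 1, SNF 1^1
Ȟ^0: (7−5)−0=2 ⇒ Z^2
Ȟ^1: (9−4)−5=0 ⇒ 0
Ȟ^2: (5−1)−4=0 ⇒ 0


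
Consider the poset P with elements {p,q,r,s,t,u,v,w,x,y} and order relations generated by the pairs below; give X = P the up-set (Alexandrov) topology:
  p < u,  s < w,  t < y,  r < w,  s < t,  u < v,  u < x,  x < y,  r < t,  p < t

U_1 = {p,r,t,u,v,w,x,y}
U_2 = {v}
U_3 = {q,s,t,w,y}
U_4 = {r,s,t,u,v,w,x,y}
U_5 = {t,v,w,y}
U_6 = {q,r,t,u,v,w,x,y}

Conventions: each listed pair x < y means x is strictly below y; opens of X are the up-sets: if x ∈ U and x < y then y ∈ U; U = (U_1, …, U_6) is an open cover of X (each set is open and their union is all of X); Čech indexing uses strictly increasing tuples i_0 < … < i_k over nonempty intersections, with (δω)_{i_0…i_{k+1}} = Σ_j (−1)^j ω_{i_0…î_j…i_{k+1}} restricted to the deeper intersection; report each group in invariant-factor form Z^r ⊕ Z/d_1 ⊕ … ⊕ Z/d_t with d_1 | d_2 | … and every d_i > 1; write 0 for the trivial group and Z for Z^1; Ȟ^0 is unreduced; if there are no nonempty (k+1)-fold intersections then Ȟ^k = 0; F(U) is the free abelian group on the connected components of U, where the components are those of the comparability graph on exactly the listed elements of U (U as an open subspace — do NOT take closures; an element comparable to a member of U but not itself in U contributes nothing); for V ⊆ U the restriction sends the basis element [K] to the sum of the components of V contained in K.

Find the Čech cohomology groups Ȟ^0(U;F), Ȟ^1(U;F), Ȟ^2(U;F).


Ȟ^0 ≅ Z^2, Ȟ^1 ≅ 0 and Ȟ^2 ≅ 0

nonempty overlaps:
  U12={v} U13={t,w,y} U14={r,t,u,v,w,x,y} U15={t,v,w,y} U16={r,t,u,v,w,x,y} U24={v} U25={v} U26={v} U34={s,t,w,y} U35={t,w,y} U36={q,t,w,y} U45={t,v,w,y} U46={r,t,u,v,w,x,y} U56={t,v,w,y}
  U124={v} U125={v} U126={v} U134={t,w,y} U135={t,w,y} U136={t,w,y} U145={t,v,w,y} U146={r,t,u,v,w,x,y} U156={t,v,w,y} U245={v} U246={v} U256={v} U345={t,w,y} U346={t,w,y} U356={t,w,y} U456={t,v,w,y}
  U1245={v} U1246={v} U1256={v} U1345={t,w,y} U1346={t,w,y} U1356={t,w,y} U1456={t,v,w,y} U2456={v} U3456={t,w,y}
  U12456={v} U13456={t,w,y}
components per intersection:
  U1: {p,r,t,u,v,w,x,y}
  U2: {v}
  U3: {q} {s,t,w,y}
  U4: {r,s,t,u,v,w,x,y}
  U5: {t,y} {v} {w}
  U6: {q} {r,t,u,v,w,x,y}
  U12: {v}
  U13: {t,y} {w}
  U14: {r,t,u,v,w,x,y}
  U15: {t,y} {v} {w}
  U16: {r,t,u,v,w,x,y}
  U24: {v}
  U25: {v}
  U26: {v}
  U34: {s,t,w,y}
  U35: {t,y} {w}
  U36: {q} {t,y} {w}
  U45: {t,y} {v} {w}
  U46: {r,t,u,v,w,x,y}
  U56: {t,y} {v} {w}
  U124: {v}
  U125: {v}
  U126: {v}
  U134: {t,y} {w}
  U135: {t,y} {w}
  U136: {t,y} {w}
  U145: {t,y} {v} {w}
  U146: {r,t,u,v,w,x,y}
  U156: {t,y} {v} {w}
  U245: {v}
  U246: {v}
  U256: {v}
  U345: {t,y} {w}
  U346: {t,y} {w}
  U356: {t,y} {w}
  U456: {t,y} {v} {w}
  U1245: {v}
  U1246: {v}
  U1256: {v}
  U1345: {t,y} {w}
  U1346: {t,y} {w}
  U1356: {t,y} {w}
  U1456: {t,y} {v} {w}
  U2456: {v}
  U3456: {t,y} {w}
  U12456: {v}
  U13456: {t,y} {w}
C dims 10,24,28,15; δ0: rk 8, SNF 1^8; δ1: rk 16, SNF 1^16; δ2: rk 12, SNF 1^12
degree 0: 10−8−0 = 2 → Ȟ^0 ≅ Z^2
degree 1: 24−16−8 = 0 → Ȟ^1 ≅ 0
degree 2: 28−12−16 = 0 → Ȟ^2 ≅ 0


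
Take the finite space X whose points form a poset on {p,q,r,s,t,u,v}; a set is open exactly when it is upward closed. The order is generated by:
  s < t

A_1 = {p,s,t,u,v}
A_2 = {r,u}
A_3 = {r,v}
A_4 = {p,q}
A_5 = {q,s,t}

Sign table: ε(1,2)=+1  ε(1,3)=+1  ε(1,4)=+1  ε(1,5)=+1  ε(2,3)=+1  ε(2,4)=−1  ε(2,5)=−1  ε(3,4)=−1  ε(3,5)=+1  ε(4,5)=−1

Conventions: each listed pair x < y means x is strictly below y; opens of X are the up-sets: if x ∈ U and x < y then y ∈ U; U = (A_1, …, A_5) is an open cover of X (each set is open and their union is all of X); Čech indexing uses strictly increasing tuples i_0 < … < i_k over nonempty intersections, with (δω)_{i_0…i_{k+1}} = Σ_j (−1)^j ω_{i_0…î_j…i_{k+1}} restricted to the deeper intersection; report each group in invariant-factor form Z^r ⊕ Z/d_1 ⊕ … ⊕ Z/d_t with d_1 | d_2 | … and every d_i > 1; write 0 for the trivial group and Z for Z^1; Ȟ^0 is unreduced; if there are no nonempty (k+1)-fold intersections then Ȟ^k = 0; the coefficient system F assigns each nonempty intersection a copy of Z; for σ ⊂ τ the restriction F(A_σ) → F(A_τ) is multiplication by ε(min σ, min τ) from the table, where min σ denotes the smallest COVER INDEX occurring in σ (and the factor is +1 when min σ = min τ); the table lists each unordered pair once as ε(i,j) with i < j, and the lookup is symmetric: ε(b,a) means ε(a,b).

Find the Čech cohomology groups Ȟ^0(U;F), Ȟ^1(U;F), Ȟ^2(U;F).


intersection data:
  A12={u} A13={v} A14={p} A15={s,t} A23={r} A45={q}
C dims 5,6; δ0: rk 5, SNF 1^4·2
Ȟ^0 = (5 − 5) − 0 = 0, so Ȟ^0 ≅ 0
Ȟ^1 = (6 − 0) − 5 = 1 plus torsion [2], so Ȟ^1 ≅ Z ⊕ Z/2
Ȟ^2 = (0 − 0) − 0 = 0, so Ȟ^2 ≅ 0

Ȟ^0 ≅ 0, Ȟ^1 ≅ Z ⊕ Z/2, Ȟ^2 ≅ 0


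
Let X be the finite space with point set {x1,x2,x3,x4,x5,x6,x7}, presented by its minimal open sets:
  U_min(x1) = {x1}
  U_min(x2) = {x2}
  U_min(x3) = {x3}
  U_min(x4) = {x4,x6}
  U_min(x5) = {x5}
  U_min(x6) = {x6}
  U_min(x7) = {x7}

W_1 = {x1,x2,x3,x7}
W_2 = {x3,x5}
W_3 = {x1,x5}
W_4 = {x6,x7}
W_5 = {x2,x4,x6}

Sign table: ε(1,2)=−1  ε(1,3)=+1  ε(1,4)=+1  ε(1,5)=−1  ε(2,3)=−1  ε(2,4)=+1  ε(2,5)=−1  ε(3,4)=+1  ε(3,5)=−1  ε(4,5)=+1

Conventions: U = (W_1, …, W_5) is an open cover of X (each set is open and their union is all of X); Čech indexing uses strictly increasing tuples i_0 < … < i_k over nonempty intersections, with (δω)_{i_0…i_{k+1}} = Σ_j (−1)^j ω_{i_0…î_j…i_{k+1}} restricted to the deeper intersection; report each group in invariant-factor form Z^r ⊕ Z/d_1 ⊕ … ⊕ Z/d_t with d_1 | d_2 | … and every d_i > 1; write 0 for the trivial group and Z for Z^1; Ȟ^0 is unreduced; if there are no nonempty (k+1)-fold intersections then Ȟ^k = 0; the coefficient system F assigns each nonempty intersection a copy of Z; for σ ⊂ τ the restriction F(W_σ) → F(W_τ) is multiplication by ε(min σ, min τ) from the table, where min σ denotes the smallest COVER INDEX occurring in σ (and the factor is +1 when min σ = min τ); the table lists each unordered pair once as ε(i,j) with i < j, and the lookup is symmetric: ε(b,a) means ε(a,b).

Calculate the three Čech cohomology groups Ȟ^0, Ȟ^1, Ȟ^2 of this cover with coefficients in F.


nonempty intersections:
  W12={x3} W13={x1} W14={x7} W15={x2} W23={x5} W45={x6}
C dims 5,6; δ0: rk 5, SNF 1^4·2
Ȟ^0: (5−5)−0=0 ⇒ 0
Ȟ^1: (6−0)−5=1 plus torsion [2] ⇒ Z ⊕ Z/2
Ȟ^2: (0−0)−0=0 ⇒ 0

Ȟ^0 = 0,  Ȟ^1 = Z ⊕ Z/2,  Ȟ^2 = 0


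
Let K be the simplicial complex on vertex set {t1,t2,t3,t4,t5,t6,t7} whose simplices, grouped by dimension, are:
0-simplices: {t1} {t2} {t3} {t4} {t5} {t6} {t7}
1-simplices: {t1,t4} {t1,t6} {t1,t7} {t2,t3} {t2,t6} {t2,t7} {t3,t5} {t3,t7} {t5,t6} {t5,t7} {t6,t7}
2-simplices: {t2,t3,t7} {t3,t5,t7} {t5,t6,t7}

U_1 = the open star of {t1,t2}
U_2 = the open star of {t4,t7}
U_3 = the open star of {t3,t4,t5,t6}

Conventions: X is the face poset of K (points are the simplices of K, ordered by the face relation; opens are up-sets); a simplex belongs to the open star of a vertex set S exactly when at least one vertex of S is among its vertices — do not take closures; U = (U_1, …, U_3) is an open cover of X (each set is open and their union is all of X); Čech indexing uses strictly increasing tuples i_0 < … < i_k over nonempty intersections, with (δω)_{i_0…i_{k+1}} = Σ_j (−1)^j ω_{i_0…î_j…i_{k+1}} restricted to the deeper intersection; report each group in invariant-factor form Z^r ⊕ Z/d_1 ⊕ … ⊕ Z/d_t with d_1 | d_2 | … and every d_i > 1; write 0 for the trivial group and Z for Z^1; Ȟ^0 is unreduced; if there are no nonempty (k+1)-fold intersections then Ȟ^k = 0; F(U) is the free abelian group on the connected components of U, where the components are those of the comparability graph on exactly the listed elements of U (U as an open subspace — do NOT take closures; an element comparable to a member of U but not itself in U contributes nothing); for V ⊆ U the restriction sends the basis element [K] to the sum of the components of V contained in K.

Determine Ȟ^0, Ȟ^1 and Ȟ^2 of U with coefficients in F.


intersection data:
  U1={{t1},{t2},{t1,t4},{t1,t6},{t1,t7},{t2,t3},{t2,t6},{t2,t7},{t2,t3,t7}} U2={{t4},{t7},{t1,t4},{t1,t7},{t2,t7},{t3,t7},{t5,t7},{t6,t7},{t2,t3,t7},{t3,t5,t7},{t5,t6,t7}} U3={{t3},{t4},{t5},{t6},{t1,t4},{t1,t6},{t2,t3},{t2,t6},{t3,t5},{t3,t7},{t5,t6},{t5,t7},{t6,t7},{t2,t3,t7},{t3,t5,t7},{t5,t6,t7}}
  U12={{t1,t4},{t1,t7},{t2,t7},{t2,t3,t7}} U13={{t1,t4},{t1,t6},{t2,t3},{t2,t6},{t2,t3,t7}} U23={{t4},{t1,t4},{t3,t7},{t5,t7},{t6,t7},{t2,t3,t7},{t3,t5,t7},{t5,t6,t7}}
  U123={{t1,t4},{t2,t3,t7}}
components per intersection:
  U1: {{t1},{t1,t4},{t1,t6},{t1,t7}} {{t2},{t2,t3},{t2,t6},{t2,t7},{t2,t3,t7}}
  U2: {{t4},{t1,t4}} {{t7},{t1,t7},{t2,t7},{t3,t7},{t5,t7},{t6,t7},{t2,t3,t7},{t3,t5,t7},{t5,t6,t7}}
  U3: {{t3},{t5},{t6},{t1,t6},{t2,t3},{t2,t6},{t3,t5},{t3,t7},{t5,t6},{t5,t7},{t6,t7},{t2,t3,t7},{t3,t5,t7},{t5,t6,t7}} {{t4},{t1,t4}}
  U12: {{t1,t4}} {{t1,t7}} {{t2,t7},{t2,t3,t7}}
  U13: {{t1,t4}} {{t1,t6}} {{t2,t3},{t2,t3,t7}} {{t2,t6}}
  U23: {{t4},{t1,t4}} {{t3,t7},{t5,t7},{t6,t7},{t2,t3,t7},{t3,t5,t7},{t5,t6,t7}}
  U123: {{t1,t4}} {{t2,t3,t7}}
C dims 6,9,2; δ0: rk 5, SNF 1^5; δ1: rk 2, SNF 1^2
Ȟ^0 = (6 − 5) − 0 = 1, so Ȟ^0 ≅ Z
Ȟ^1 = (9 − 2) − 5 = 2, so Ȟ^1 ≅ Z^2
Ȟ^2 = (2 − 0) − 2 = 0, so Ȟ^2 ≅ 0

Ȟ^0(U;F) ≅ Z, Ȟ^1(U;F) ≅ Z^2 and Ȟ^2(U;F) ≅ 0


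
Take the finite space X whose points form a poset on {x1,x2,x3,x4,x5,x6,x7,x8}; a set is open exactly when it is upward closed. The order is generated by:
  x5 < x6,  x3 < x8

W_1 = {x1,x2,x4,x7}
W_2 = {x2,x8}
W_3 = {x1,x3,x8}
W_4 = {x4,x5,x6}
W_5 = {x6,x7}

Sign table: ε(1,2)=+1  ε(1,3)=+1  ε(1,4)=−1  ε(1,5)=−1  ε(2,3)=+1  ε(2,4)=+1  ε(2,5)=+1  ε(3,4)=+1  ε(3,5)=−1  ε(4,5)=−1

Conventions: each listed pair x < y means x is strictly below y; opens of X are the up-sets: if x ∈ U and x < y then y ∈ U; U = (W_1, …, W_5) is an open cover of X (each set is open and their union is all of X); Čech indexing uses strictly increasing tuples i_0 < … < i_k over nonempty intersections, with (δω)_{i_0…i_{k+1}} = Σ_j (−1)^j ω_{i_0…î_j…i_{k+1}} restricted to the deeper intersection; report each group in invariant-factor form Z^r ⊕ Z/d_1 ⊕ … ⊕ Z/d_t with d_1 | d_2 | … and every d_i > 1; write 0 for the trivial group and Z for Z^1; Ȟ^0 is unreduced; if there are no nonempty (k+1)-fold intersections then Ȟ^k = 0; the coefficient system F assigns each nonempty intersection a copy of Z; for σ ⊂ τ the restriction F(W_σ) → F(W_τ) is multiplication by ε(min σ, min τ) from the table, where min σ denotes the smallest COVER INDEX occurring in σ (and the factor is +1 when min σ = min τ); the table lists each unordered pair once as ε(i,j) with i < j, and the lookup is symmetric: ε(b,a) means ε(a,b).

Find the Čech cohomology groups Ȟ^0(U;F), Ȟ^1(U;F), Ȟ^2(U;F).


intersection data:
  W12={x2} W13={x1} W14={x4} W15={x7} W23={x8} W45={x6}
C dims 5,6; δ0: rk 5, SNF 1^4·2
Ȟ^0 = (5 − 5) − 0 = 0, so Ȟ^0 ≅ 0
Ȟ^1 = (6 − 0) − 5 = 1 plus torsion [2], so Ȟ^1 ≅ Z ⊕ Z/2
Ȟ^2 = (0 − 0) − 0 = 0, so Ȟ^2 ≅ 0

Ȟ^0 ≅ 0,  Ȟ^1 ≅ Z ⊕ Z/2,  Ȟ^2 ≅ 0


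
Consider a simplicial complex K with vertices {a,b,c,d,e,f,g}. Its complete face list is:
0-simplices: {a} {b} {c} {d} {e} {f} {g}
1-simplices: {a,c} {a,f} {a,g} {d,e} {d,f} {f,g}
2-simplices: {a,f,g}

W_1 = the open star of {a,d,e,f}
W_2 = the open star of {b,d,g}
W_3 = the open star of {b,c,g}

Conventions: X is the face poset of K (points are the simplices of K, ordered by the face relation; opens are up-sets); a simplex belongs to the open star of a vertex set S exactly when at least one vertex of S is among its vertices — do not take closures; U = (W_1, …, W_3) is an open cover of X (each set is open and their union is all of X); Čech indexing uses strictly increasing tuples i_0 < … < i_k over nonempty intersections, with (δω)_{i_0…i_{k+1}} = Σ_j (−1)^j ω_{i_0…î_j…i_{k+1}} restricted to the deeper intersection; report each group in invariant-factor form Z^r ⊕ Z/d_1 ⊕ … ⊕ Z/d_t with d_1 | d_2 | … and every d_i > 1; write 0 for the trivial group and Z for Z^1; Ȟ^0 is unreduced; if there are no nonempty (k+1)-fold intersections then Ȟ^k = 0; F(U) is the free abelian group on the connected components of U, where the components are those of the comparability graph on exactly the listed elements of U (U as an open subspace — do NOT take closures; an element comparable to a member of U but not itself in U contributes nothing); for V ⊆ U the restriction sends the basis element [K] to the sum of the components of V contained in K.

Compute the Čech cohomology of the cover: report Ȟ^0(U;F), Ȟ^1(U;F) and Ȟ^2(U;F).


cover nerve:
  W1={{a},{d},{e},{f},{a,c},{a,f},{a,g},{d,e},{d,f},{f,g},{a,f,g}} W2={{b},{d},{g},{a,g},{d,e},{d,f},{f,g},{a,f,g}} W3={{b},{c},{g},{a,c},{a,g},{f,g},{a,f,g}}
  W12={{d},{a,g},{d,e},{d,f},{f,g},{a,f,g}} W13={{a,c},{a,g},{f,g},{a,f,g}} W23={{b},{g},{a,g},{f,g},{a,f,g}}
  W123={{a,g},{f,g},{a,f,g}}
components per intersection:
  W1: {{a},{d},{e},{f},{a,c},{a,f},{a,g},{d,e},{d,f},{f,g},{a,f,g}}
  W2: {{b}} {{d},{d,e},{d,f}} {{g},{a,g},{f,g},{a,f,g}}
  W3: {{b}} {{c},{a,c}} {{g},{a,g},{f,g},{a,f,g}}
  W12: {{d},{d,e},{d,f}} {{a,g},{f,g},{a,f,g}}
  W13: {{a,c}} {{a,g},{f,g},{a,f,g}}
  W23: {{b}} {{g},{a,g},{f,g},{a,f,g}}
  W123: {{a,g},{f,g},{a,f,g}}
C dims 7,6,1; δ0: rk 5, SNF 1^5; δ1: rk 1, SNF 1^1
Ȟ^0: (7−5)−0=2 ⇒ Z^2
Ȟ^1: (6−1)−5=0 ⇒ 0
Ȟ^2: (1−0)−1=0 ⇒ 0

Ȟ^0 = Z^2, Ȟ^1 = 0 and Ȟ^2 = 0


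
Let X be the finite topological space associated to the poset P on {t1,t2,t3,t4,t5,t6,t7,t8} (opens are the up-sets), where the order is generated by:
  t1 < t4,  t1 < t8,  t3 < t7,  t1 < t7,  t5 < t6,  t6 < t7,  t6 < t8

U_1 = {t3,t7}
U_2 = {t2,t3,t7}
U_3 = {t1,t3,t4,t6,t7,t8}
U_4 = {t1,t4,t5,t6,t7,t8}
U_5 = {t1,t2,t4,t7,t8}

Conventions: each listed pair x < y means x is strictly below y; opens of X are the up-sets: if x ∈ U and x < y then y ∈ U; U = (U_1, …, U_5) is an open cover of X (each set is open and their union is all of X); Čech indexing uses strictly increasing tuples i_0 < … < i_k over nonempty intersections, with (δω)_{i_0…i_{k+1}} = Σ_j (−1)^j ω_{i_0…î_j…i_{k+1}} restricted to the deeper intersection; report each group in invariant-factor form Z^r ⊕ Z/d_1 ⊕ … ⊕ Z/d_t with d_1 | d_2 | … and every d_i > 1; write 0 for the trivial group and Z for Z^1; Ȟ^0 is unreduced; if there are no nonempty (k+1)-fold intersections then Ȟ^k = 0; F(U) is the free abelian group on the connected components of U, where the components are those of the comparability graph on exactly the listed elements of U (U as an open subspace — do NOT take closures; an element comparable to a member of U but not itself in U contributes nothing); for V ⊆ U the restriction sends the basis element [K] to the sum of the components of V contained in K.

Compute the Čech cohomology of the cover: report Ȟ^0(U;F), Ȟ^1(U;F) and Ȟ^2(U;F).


Ȟ^0 = Z^2,  Ȟ^1 = 0,  Ȟ^2 = 0

intersection data:
  U12={t3,t7} U13={t3,t7} U14={t7} U15={t7} U23={t3,t7} U24={t7} U25={t2,t7} U34={t1,t4,t6,t7,t8} U35={t1,t4,t7,t8} U45={t1,t4,t7,t8}
  U123={t3,t7} U124={t7} U125={t7} U134={t7} U135={t7} U145={t7} U234={t7} U235={t7} U245={t7} U345={t1,t4,t7,t8}
  U1234={t7} U1235={t7} U1245={t7} U1345={t7} U2345={t7}
  U12345={t7}
components per intersection:
  U1: {t3,t7}
  U2: {t2} {t3,t7}
  U3: {t1,t3,t4,t6,t7,t8}
  U4: {t1,t4,t5,t6,t7,t8}
  U5: {t1,t4,t7,t8} {t2}
  U12: {t3,t7}
  U13: {t3,t7}
  U14: {t7}
  U15: {t7}
  U23: {t3,t7}
  U24: {t7}
  U25: {t2} {t7}
  U34: {t1,t4,t6,t7,t8}
  U35: {t1,t4,t7,t8}
  U45: {t1,t4,t7,t8}
  U123: {t3,t7}
  U124: {t7}
  U125: {t7}
  U134: {t7}
  U135: {t7}
  U145: {t7}
  U234: {t7}
  U235: {t7}
  U245: {t7}
  U345: {t1,t4,t7,t8}
  U1234: {t7}
  U1235: {t7}
  U1245: {t7}
  U1345: {t7}
  U2345: {t7}
  U12345: {t7}
C dims 7,11,10,5; δ0: rk 5, SNF 1^5; δ1: rk 6, SNF 1^6; δ2: rk 4, SNF 1^4
Ȟ^0 = (7 − 5) − 0 = 2, so Ȟ^0 ≅ Z^2
Ȟ^1 = (11 − 6) − 5 = 0, so Ȟ^1 ≅ 0
Ȟ^2 = (10 − 4) − 6 = 0, so Ȟ^2 ≅ 0


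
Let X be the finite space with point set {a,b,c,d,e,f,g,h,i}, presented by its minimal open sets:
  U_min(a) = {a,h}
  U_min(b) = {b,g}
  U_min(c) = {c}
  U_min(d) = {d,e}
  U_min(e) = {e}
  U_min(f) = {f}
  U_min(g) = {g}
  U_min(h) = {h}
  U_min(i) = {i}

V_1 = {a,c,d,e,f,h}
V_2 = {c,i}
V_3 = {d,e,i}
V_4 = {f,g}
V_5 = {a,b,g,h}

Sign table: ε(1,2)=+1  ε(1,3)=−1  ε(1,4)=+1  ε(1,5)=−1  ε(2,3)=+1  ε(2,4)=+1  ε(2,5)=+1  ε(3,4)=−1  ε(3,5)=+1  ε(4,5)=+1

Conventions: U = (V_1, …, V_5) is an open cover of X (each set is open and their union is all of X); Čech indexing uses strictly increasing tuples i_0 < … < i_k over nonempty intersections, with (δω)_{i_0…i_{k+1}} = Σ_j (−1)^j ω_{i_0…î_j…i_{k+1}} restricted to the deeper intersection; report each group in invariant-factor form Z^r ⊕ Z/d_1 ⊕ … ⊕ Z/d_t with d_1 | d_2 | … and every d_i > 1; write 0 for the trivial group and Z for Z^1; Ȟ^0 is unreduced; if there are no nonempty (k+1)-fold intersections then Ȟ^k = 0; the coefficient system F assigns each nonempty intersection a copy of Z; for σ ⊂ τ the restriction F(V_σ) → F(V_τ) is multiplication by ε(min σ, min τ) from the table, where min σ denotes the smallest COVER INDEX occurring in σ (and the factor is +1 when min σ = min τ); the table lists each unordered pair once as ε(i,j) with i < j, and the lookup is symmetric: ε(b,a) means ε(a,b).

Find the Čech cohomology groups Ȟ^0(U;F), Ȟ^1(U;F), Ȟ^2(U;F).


Ȟ^0(U;F) ≅ 0, Ȟ^1(U;F) ≅ Z ⊕ Z/2, Ȟ^2(U;F) ≅ 0

intersection data:
  V12={c} V13={d,e} V14={f} V15={a,h} V23={i} V45={g}
C dims 5,6; δ0: rk 5, SNF 1^4·2
Ȟ^0 = (5 − 5) − 0 = 0, so Ȟ^0 ≅ 0
Ȟ^1 = (6 − 0) − 5 = 1 plus torsion [2], so Ȟ^1 ≅ Z ⊕ Z/2
Ȟ^2 = (0 − 0) − 0 = 0, so Ȟ^2 ≅ 0


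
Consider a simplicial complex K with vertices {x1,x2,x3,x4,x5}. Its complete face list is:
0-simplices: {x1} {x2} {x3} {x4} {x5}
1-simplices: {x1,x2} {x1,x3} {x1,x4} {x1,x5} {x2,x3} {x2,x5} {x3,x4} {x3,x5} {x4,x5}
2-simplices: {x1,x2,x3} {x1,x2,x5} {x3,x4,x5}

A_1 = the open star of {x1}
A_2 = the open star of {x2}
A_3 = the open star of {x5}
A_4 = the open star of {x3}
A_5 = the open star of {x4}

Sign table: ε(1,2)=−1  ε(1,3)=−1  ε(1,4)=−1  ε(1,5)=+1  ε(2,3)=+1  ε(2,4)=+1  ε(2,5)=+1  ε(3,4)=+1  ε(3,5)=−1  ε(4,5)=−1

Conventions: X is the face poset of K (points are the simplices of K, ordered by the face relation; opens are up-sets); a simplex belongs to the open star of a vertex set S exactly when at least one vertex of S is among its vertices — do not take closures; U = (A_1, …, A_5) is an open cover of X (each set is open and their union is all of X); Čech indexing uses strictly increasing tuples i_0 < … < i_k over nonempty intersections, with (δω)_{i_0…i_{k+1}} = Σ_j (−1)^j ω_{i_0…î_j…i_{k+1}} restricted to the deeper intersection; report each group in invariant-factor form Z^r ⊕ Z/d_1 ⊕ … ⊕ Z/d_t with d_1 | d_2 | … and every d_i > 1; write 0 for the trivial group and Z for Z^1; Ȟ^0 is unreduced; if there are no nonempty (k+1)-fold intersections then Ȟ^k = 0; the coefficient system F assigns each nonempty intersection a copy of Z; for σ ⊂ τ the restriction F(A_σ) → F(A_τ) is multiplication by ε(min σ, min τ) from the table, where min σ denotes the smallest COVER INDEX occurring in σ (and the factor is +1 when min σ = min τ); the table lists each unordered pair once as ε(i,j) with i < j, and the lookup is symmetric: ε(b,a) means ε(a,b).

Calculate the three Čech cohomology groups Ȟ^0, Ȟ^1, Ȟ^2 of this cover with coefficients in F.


nonempty intersections:
  A1={{x1},{x1,x2},{x1,x3},{x1,x4},{x1,x5},{x1,x2,x3},{x1,x2,x5}} A2={{x2},{x1,x2},{x2,x3},{x2,x5},{x1,x2,x3},{x1,x2,x5}} A3={{x5},{x1,x5},{x2,x5},{x3,x5},{x4,x5},{x1,x2,x5},{x3,x4,x5}} A4={{x3},{x1,x3},{x2,x3},{x3,x4},{x3,x5},{x1,x2,x3},{x3,x4,x5}} A5={{x4},{x1,x4},{x3,x4},{x4,x5},{x3,x4,x5}}
  A12={{x1,x2},{x1,x2,x3},{x1,x2,x5}} A13={{x1,x5},{x1,x2,x5}} A14={{x1,x3},{x1,x2,x3}} A15={{x1,x4}} A23={{x2,x5},{x1,x2,x5}} A24={{x2,x3},{x1,x2,x3}} A34={{x3,x5},{x3,x4,x5}} A35={{x4,x5},{x3,x4,x5}} A45={{x3,x4},{x3,x4,x5}}
  A123={{x1,x2,x5}} A124={{x1,x2,x3}} A345={{x3,x4,x5}}
C dims 5,9,3; δ0: rk 4, SNF 1^4; δ1: rk 3, SNF 1^3
Ȟ^0: (5−4)−0=1 ⇒ Z
Ȟ^1: (9−3)−4=2 ⇒ Z^2
Ȟ^2: (3−0)−3=0 ⇒ 0

Ȟ^0 = Z, Ȟ^1 = Z^2 and Ȟ^2 = 0


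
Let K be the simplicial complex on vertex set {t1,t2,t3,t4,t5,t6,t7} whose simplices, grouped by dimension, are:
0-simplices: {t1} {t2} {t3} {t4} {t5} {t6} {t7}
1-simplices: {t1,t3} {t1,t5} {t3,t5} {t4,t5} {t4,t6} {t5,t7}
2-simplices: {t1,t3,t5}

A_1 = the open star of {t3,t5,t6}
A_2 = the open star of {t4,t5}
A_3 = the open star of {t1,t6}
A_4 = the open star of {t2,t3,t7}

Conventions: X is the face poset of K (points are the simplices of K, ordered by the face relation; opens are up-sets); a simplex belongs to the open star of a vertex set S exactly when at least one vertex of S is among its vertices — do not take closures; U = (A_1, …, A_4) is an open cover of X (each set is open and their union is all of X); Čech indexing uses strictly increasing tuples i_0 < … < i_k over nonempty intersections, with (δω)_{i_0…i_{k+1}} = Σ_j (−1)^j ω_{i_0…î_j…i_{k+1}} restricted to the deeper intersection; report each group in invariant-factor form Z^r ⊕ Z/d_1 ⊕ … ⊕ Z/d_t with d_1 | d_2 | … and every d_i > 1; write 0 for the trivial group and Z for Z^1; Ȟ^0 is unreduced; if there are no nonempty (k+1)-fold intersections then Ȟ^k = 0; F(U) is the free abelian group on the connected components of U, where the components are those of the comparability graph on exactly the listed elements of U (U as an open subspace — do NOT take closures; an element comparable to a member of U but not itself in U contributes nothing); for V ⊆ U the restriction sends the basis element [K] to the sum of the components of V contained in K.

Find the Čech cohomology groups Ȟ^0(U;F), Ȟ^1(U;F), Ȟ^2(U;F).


Ȟ^0(U;F) ≅ Z^2,  Ȟ^1(U;F) ≅ 0,  Ȟ^2(U;F) ≅ 0

nerve simplices:
  A1={{t3},{t5},{t6},{t1,t3},{t1,t5},{t3,t5},{t4,t5},{t4,t6},{t5,t7},{t1,t3,t5}} A2={{t4},{t5},{t1,t5},{t3,t5},{t4,t5},{t4,t6},{t5,t7},{t1,t3,t5}} A3={{t1},{t6},{t1,t3},{t1,t5},{t4,t6},{t1,t3,t5}} A4={{t2},{t3},{t7},{t1,t3},{t3,t5},{t5,t7},{t1,t3,t5}}
  A12={{t5},{t1,t5},{t3,t5},{t4,t5},{t4,t6},{t5,t7},{t1,t3,t5}} A13={{t6},{t1,t3},{t1,t5},{t4,t6},{t1,t3,t5}} A14={{t3},{t1,t3},{t3,t5},{t5,t7},{t1,t3,t5}} A23={{t1,t5},{t4,t6},{t1,t3,t5}} A24={{t3,t5},{t5,t7},{t1,t3,t5}} A34={{t1,t3},{t1,t3,t5}}
  A123={{t1,t5},{t4,t6},{t1,t3,t5}} A124={{t3,t5},{t5,t7},{t1,t3,t5}} A134={{t1,t3},{t1,t3,t5}} A234={{t1,t3,t5}}
  A1234={{t1,t3,t5}}
components per intersection:
  A1: {{t3},{t5},{t1,t3},{t1,t5},{t3,t5},{t4,t5},{t5,t7},{t1,t3,t5}} {{t6},{t4,t6}}
  A2: {{t4},{t5},{t1,t5},{t3,t5},{t4,t5},{t4,t6},{t5,t7},{t1,t3,t5}}
  A3: {{t1},{t1,t3},{t1,t5},{t1,t3,t5}} {{t6},{t4,t6}}
  A4: {{t2}} {{t3},{t1,t3},{t3,t5},{t1,t3,t5}} {{t7},{t5,t7}}
  A12: {{t5},{t1,t5},{t3,t5},{t4,t5},{t5,t7},{t1,t3,t5}} {{t4,t6}}
  A13: {{t6},{t4,t6}} {{t1,t3},{t1,t5},{t1,t3,t5}}
  A14: {{t3},{t1,t3},{t3,t5},{t1,t3,t5}} {{t5,t7}}
  A23: {{t1,t5},{t1,t3,t5}} {{t4,t6}}
  A24: {{t3,t5},{t1,t3,t5}} {{t5,t7}}
  A34: {{t1,t3},{t1,t3,t5}}
  A123: {{t1,t5},{t1,t3,t5}} {{t4,t6}}
  A124: {{t3,t5},{t1,t3,t5}} {{t5,t7}}
  A134: {{t1,t3},{t1,t3,t5}}
  A234: {{t1,t3,t5}}
  A1234: {{t1,t3,t5}}
C dims 8,11,6,1; δ0: rk 6, SNF 1^6; δ1: rk 5, SNF 1^5; δ2: rk 1, SNF 1^1
degree 0: 8−6−0 = 2 → Ȟ^0 ≅ Z^2
degree 1: 11−5−6 = 0 → Ȟ^1 ≅ 0
degree 2: 6−1−5 = 0 → Ȟ^2 ≅ 0
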